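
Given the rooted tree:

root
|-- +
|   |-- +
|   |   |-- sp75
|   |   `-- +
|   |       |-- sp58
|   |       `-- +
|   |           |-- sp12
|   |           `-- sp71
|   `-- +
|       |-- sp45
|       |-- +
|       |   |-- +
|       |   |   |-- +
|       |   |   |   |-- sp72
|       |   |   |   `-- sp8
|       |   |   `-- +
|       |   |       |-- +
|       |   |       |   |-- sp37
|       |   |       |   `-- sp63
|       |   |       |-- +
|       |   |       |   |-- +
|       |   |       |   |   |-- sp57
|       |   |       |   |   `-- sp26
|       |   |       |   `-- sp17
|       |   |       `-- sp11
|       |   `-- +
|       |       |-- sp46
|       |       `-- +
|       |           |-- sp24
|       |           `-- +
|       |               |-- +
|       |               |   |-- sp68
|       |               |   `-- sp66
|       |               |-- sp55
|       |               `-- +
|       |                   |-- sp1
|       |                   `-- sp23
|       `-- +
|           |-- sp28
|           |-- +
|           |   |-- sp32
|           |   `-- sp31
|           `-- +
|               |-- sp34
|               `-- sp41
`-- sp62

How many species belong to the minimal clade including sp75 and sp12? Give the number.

4

The MRCA of sp75 and sp12 is the node subtending (sp75,(sp58,(sp12,sp71))).
That clade contains 4 terminal taxa: sp12, sp58, sp71, sp75.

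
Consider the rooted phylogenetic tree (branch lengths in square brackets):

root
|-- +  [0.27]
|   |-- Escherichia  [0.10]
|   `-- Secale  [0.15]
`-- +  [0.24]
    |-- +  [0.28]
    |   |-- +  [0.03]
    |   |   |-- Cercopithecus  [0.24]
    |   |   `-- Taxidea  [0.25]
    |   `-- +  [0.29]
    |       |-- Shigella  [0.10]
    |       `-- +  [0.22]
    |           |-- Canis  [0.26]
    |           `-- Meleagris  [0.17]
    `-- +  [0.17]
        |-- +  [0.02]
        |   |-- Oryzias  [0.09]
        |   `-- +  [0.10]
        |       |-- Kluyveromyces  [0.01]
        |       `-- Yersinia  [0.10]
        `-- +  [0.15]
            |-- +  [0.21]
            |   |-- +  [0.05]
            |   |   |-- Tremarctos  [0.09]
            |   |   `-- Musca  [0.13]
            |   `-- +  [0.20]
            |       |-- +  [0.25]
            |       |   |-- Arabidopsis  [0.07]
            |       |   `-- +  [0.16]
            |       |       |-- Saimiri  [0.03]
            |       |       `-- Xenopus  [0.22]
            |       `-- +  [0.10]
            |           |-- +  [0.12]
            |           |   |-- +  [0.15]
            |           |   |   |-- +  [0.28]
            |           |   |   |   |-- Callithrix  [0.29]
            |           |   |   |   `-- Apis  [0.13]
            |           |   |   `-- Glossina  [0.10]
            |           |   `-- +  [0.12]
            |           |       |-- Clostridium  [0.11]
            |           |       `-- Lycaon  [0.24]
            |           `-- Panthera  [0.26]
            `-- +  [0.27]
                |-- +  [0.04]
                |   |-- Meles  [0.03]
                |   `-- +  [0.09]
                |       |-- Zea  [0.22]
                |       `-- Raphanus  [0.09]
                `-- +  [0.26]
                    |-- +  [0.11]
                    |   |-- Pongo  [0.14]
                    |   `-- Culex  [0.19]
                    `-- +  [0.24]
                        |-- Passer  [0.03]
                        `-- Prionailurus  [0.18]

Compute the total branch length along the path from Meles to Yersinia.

The path runs Meles → … → MRCA → … → Yersinia; the MRCA is the node subtending ((Oryzias,(Kluyveromyces,Yersinia)),(((Tremarctos,Musca),((Arabidopsis,(Saimiri,Xenopus)),((((Callithrix,Apis),Glossina),(Clostridium,Lycaon)),Panthera))),((Meles,(Zea,Raphanus)),((Pongo,Culex),(Passer,Prionailurus))))).
Branch lengths along that path: 0.03 + 0.04 + 0.27 + 0.15 + 0.02 + 0.10 + 0.10 = 0.71.

0.71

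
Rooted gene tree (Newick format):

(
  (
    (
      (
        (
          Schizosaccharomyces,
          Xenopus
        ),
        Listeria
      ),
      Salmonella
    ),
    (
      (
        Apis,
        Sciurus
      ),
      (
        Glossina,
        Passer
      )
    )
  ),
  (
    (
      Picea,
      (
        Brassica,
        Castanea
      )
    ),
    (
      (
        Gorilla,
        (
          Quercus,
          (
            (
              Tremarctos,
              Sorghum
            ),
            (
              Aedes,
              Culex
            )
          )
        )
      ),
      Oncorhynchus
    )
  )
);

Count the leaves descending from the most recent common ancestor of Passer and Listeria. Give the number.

The MRCA of Passer and Listeria is the node subtending ((((Schizosaccharomyces,Xenopus),Listeria),Salmonella),((Apis,Sciurus),(Glossina,Passer))).
That clade contains 8 terminal taxa: Apis, Glossina, Listeria, Passer, Salmonella, Schizosaccharomyces, Sciurus, Xenopus.

8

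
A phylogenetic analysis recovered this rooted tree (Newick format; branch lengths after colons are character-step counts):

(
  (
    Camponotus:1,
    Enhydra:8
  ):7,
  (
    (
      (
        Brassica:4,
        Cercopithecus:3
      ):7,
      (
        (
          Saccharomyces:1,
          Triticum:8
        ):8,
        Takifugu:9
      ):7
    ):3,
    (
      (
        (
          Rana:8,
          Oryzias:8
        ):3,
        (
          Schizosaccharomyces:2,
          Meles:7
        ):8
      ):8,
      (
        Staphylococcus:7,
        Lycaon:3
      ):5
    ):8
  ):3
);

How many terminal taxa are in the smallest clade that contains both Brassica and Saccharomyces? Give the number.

The MRCA of Brassica and Saccharomyces is the node subtending ((Brassica,Cercopithecus),((Saccharomyces,Triticum),Takifugu)).
That clade contains 5 terminal taxa: Brassica, Cercopithecus, Saccharomyces, Takifugu, Triticum.

5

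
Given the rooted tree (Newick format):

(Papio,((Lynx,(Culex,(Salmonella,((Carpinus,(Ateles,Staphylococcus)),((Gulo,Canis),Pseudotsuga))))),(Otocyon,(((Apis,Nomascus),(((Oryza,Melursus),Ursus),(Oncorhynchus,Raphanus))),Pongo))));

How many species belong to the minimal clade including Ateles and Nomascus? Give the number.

The MRCA of Ateles and Nomascus is the node subtending ((Lynx,(Culex,(Salmonella,((Carpinus,(Ateles,Staphylococcus)),((Gulo,Canis),Pseudotsuga))))),(Otocyon,(((Apis,Nomascus),(((Oryza,Melursus),Ursus),(Oncorhynchus,Raphanus))),Pongo))).
That clade contains 18 terminal taxa: Apis, Ateles, Canis, Carpinus, Culex, Gulo, Lynx, Melursus, Nomascus, Oncorhynchus, Oryza, Otocyon, Pongo, Pseudotsuga, Raphanus, Salmonella, Staphylococcus, Ursus.

18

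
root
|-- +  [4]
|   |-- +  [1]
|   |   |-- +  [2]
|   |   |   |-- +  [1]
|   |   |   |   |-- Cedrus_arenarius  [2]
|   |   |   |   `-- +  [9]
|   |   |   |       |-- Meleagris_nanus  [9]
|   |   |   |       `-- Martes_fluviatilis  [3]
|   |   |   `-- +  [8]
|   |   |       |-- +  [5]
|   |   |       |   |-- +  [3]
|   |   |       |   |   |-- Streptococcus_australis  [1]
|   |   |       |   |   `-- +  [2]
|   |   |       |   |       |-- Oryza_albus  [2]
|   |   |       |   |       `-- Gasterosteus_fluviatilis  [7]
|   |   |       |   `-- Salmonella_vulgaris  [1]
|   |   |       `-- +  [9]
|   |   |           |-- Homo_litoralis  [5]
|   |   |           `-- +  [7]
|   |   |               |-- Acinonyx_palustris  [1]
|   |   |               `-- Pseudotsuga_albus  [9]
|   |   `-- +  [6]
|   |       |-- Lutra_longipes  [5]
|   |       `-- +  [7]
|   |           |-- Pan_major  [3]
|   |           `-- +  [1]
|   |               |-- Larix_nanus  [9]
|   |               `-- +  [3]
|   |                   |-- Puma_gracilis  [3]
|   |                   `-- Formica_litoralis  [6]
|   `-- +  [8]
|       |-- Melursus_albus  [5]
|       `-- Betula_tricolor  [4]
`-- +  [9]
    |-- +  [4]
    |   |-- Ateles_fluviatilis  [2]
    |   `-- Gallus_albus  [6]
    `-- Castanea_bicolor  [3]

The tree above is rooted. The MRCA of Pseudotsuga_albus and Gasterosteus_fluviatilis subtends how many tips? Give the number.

7

The MRCA of Pseudotsuga_albus and Gasterosteus_fluviatilis is the node subtending (((Streptococcus_australis,(Oryza_albus,Gasterosteus_fluviatilis)),Salmonella_vulgaris),(Homo_litoralis,(Acinonyx_palustris,Pseudotsuga_albus))).
That clade contains 7 terminal taxa: Acinonyx_palustris, Gasterosteus_fluviatilis, Homo_litoralis, Oryza_albus, Pseudotsuga_albus, Salmonella_vulgaris, Streptococcus_australis.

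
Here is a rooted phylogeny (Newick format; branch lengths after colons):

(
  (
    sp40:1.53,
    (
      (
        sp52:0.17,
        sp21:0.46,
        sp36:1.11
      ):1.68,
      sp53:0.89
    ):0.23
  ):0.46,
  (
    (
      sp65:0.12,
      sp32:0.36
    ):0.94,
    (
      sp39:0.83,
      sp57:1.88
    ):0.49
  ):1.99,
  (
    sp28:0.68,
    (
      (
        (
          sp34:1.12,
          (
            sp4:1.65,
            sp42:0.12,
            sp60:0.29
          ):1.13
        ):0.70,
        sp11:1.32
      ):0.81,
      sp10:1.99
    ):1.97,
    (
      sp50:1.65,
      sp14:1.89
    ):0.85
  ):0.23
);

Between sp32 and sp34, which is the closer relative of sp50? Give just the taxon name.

The MRCA of sp50 and sp34 subtends (sp28,(((sp34,(sp4,sp42,sp60)),sp11),sp10),(sp50,sp14)) (9 taxa).
The MRCA of sp50 and sp32 is the root, subtending the entire tree (18 taxa).
The first is nested inside the second, so sp50 shares a more recent common ancestor with sp34.

sp34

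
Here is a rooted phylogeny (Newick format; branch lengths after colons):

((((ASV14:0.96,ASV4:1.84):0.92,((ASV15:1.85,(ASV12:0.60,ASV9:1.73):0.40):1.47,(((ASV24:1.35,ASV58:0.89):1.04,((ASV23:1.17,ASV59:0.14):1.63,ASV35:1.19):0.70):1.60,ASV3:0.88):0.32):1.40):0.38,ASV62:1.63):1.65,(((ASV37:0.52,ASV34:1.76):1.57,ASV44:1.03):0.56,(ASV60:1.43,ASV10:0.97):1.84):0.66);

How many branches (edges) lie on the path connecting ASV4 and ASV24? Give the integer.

The MRCA of ASV4 and ASV24 is the node subtending ((ASV14,ASV4),((ASV15,(ASV12,ASV9)),(((ASV24,ASV58),((ASV23,ASV59),ASV35)),ASV3))).
From ASV4 up to that node: 2 branches. From ASV24 up to the same node: 5 branches. Total: 2 + 5 = 7.

7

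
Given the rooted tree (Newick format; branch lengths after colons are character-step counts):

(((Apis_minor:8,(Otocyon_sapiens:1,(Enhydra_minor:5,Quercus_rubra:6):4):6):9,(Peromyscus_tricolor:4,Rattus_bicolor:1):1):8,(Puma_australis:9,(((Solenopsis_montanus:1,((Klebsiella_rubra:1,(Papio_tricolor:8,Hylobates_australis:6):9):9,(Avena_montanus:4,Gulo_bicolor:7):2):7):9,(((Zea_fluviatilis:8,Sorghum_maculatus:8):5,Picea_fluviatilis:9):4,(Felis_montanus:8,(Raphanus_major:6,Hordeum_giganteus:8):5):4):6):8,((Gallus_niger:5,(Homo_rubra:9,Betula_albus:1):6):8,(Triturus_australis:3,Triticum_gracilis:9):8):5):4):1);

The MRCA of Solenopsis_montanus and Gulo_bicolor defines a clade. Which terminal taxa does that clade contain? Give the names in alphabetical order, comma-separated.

Avena_montanus, Gulo_bicolor, Hylobates_australis, Klebsiella_rubra, Papio_tricolor, Solenopsis_montanus

Tracing Solenopsis_montanus: it sits inside (Solenopsis_montanus,((Klebsiella_rubra,(Papio_tricolor,Hylobates_australis)),(Avena_montanus,Gulo_bicolor))).
Tracing Gulo_bicolor: it sits inside (Avena_montanus,Gulo_bicolor).
The smallest clade enclosing both is (Solenopsis_montanus,((Klebsiella_rubra,(Papio_tricolor,Hylobates_australis)),(Avena_montanus,Gulo_bicolor))); the answer is its 6 terminal taxa in alphabetical order.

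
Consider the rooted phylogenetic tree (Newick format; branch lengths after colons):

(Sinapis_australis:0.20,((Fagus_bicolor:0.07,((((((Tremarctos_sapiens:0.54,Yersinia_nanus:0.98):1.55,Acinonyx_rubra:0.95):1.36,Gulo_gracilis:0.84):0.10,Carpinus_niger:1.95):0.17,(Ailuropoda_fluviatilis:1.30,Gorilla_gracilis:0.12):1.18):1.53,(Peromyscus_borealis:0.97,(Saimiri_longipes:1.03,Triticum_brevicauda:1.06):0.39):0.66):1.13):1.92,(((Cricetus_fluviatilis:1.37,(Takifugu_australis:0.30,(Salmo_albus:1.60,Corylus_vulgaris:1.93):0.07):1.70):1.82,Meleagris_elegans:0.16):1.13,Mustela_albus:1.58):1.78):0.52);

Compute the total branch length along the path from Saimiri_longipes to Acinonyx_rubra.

6.19

The path runs Saimiri_longipes → … → MRCA → … → Acinonyx_rubra; the MRCA is the node subtending ((((((Tremarctos_sapiens,Yersinia_nanus),Acinonyx_rubra),Gulo_gracilis),Carpinus_niger),(Ailuropoda_fluviatilis,Gorilla_gracilis)),(Peromyscus_borealis,(Saimiri_longipes,Triticum_brevicauda))).
Branch lengths along that path: 1.03 + 0.39 + 0.66 + 1.53 + 0.17 + 0.10 + 1.36 + 0.95 = 6.19.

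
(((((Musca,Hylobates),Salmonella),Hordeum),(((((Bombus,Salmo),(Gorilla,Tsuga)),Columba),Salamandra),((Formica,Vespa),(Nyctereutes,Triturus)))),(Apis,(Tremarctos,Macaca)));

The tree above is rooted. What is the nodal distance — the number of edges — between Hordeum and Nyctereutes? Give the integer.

The MRCA of Hordeum and Nyctereutes is the node subtending ((((Musca,Hylobates),Salmonella),Hordeum),(((((Bombus,Salmo),(Gorilla,Tsuga)),Columba),Salamandra),((Formica,Vespa),(Nyctereutes,Triturus)))).
From Hordeum up to that node: 2 branches. From Nyctereutes up to the same node: 4 branches. Total: 2 + 4 = 6.

6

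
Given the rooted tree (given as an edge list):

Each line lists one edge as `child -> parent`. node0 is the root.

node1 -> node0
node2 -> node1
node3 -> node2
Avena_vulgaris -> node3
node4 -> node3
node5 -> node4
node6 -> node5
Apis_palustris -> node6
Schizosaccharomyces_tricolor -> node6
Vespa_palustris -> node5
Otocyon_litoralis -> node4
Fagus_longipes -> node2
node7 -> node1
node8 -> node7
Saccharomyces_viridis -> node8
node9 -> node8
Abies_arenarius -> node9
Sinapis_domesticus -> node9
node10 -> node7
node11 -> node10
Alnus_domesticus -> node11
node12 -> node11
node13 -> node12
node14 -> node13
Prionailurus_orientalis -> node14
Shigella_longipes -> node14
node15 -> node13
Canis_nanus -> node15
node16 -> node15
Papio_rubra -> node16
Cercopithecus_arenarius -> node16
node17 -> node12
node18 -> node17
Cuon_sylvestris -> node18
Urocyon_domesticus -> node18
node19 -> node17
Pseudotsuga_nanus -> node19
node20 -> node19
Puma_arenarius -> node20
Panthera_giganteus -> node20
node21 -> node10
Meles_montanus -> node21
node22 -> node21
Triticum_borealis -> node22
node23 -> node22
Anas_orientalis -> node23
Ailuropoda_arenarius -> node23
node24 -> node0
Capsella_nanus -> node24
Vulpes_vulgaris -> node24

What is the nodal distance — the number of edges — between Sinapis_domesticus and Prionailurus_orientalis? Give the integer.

The MRCA of Sinapis_domesticus and Prionailurus_orientalis is the node subtending ((Saccharomyces_viridis,(Abies_arenarius,Sinapis_domesticus)),((Alnus_domesticus,(((Prionailurus_orientalis,Shigella_longipes),(Canis_nanus,(Papio_rubra,Cercopithecus_arenarius))),((Cuon_sylvestris,Urocyon_domesticus),(Pseudotsuga_nanus,(Puma_arenarius,Panthera_giganteus))))),(Meles_montanus,(Triticum_borealis,(Anas_orientalis,Ailuropoda_arenarius))))).
From Sinapis_domesticus up to that node: 3 branches. From Prionailurus_orientalis up to the same node: 6 branches. Total: 3 + 6 = 9.

9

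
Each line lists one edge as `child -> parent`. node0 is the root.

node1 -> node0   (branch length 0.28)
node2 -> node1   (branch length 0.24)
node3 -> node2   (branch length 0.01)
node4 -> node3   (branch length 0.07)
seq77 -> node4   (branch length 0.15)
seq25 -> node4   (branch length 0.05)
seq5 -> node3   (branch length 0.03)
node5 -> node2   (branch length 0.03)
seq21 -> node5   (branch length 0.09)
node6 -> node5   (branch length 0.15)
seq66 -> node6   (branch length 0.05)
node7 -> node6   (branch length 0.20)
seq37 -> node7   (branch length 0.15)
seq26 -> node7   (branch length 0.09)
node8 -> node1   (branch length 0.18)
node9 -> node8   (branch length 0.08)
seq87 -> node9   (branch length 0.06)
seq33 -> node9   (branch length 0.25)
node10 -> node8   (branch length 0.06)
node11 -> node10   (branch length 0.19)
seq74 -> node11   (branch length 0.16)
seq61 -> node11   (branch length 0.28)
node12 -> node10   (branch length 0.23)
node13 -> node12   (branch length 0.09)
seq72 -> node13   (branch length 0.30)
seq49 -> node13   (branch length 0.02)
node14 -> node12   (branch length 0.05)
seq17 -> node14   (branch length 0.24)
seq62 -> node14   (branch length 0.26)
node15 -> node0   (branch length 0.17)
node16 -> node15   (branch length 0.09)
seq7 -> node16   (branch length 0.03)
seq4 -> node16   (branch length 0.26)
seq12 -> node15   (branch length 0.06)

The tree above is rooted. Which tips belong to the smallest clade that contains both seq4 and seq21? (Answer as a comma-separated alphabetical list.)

seq12, seq17, seq21, seq25, seq26, seq33, seq37, seq4, seq49, seq5, seq61, seq62, seq66, seq7, seq72, seq74, seq77, seq87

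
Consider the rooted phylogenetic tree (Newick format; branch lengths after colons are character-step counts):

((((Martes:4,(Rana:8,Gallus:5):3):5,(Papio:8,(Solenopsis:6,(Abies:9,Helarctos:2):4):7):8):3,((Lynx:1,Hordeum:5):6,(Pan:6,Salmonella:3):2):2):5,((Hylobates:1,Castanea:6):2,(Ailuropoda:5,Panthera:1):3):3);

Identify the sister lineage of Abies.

Helarctos

Abies attaches to the tree at the node subtending (Abies,Helarctos).
The other lineage descending from that same node — the sister group — is the single tip Helarctos.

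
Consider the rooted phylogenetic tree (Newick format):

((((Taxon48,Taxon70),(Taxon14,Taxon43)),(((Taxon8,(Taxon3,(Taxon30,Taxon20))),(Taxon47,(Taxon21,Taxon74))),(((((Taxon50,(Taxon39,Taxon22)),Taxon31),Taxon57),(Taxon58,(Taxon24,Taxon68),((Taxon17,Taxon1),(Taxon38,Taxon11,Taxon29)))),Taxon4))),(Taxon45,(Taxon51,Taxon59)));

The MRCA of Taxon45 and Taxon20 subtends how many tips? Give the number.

28

The MRCA of Taxon45 and Taxon20 is the root, so the clade is the entire tree.
That clade contains 28 terminal taxa: Taxon1, Taxon11, Taxon14, Taxon17, Taxon20, Taxon21, Taxon22, Taxon24, Taxon29, Taxon3, Taxon30, Taxon31, Taxon38, Taxon39, Taxon4, Taxon43, Taxon45, Taxon47, Taxon48, Taxon50, Taxon51, Taxon57, Taxon58, Taxon59, Taxon68, Taxon70, Taxon74, Taxon8.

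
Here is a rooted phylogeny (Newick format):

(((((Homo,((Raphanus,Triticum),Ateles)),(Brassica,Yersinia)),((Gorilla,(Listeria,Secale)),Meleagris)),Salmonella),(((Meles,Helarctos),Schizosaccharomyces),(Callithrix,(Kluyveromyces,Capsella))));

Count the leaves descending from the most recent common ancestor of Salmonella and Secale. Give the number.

11

The MRCA of Salmonella and Secale is the node subtending ((((Homo,((Raphanus,Triticum),Ateles)),(Brassica,Yersinia)),((Gorilla,(Listeria,Secale)),Meleagris)),Salmonella).
That clade contains 11 terminal taxa: Ateles, Brassica, Gorilla, Homo, Listeria, Meleagris, Raphanus, Salmonella, Secale, Triticum, Yersinia.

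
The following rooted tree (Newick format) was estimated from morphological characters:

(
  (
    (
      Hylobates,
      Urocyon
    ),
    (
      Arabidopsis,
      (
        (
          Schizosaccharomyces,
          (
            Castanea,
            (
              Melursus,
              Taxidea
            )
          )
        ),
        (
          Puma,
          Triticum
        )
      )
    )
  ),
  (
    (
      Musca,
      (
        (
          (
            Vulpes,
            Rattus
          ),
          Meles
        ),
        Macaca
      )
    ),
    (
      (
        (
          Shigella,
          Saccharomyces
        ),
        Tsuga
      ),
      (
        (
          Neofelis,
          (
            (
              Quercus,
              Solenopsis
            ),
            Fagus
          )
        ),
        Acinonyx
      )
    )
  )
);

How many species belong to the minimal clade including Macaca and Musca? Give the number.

5

The MRCA of Macaca and Musca is the node subtending (Musca,(((Vulpes,Rattus),Meles),Macaca)).
That clade contains 5 terminal taxa: Macaca, Meles, Musca, Rattus, Vulpes.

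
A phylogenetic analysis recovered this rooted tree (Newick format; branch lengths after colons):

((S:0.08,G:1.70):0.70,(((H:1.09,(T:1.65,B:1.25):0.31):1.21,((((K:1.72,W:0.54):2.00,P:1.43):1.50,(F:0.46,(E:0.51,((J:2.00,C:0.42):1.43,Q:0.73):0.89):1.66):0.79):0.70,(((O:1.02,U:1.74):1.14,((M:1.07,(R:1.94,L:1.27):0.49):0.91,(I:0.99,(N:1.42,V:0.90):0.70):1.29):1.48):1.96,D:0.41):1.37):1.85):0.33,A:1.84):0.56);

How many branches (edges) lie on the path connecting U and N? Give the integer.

The MRCA of U and N is the node subtending ((O,U),((M,(R,L)),(I,(N,V)))).
From U up to that node: 2 branches. From N up to the same node: 4 branches. Total: 2 + 4 = 6.

6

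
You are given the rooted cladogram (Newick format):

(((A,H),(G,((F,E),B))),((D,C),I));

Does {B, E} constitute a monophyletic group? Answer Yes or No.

No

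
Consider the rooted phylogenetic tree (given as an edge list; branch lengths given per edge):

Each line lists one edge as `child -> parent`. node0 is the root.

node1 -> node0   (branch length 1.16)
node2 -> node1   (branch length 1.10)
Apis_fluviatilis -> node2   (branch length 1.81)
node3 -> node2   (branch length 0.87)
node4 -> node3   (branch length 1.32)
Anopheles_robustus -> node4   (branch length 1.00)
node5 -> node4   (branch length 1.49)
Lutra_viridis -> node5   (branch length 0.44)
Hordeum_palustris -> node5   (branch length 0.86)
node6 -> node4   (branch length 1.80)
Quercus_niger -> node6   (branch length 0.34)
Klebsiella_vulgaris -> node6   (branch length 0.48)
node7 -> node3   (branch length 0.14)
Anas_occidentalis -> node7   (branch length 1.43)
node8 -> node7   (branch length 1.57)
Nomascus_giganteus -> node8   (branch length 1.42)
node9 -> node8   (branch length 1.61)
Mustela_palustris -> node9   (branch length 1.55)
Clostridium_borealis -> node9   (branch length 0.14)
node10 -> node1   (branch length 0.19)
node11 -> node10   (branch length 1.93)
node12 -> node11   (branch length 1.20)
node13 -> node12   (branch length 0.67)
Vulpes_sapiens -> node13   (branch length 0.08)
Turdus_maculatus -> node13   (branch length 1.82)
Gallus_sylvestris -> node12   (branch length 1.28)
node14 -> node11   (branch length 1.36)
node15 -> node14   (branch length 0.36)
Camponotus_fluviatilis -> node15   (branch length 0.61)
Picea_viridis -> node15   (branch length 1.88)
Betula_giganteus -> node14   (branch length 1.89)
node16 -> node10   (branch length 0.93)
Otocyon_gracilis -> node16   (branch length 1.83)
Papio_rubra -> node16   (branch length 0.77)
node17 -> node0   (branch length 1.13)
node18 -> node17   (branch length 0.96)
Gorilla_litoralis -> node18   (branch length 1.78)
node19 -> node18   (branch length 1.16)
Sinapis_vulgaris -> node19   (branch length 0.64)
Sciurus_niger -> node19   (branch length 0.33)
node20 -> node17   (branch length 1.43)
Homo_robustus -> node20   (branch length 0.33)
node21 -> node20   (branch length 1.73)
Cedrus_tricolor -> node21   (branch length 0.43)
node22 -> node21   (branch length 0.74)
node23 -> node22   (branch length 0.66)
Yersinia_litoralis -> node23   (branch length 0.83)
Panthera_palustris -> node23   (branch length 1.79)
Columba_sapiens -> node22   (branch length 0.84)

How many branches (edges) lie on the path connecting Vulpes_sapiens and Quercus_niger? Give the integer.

10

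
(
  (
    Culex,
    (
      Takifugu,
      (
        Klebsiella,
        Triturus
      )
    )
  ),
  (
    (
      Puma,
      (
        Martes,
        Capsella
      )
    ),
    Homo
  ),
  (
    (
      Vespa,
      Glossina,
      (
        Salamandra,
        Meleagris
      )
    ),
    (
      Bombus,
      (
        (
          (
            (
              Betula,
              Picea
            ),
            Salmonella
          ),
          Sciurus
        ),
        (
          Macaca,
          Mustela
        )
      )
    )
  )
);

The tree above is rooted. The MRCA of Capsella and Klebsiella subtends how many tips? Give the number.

19

The MRCA of Capsella and Klebsiella is the root, so the clade is the entire tree.
That clade contains 19 terminal taxa: Betula, Bombus, Capsella, Culex, Glossina, Homo, Klebsiella, Macaca, Martes, Meleagris, Mustela, Picea, Puma, Salamandra, Salmonella, Sciurus, Takifugu, Triturus, Vespa.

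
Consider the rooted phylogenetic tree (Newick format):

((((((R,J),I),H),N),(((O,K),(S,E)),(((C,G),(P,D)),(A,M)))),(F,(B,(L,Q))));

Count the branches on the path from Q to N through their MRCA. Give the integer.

The MRCA of Q and N is the root of the tree.
From Q up to that node: 4 branches. From N up to the same node: 3 branches. Total: 4 + 3 = 7.

7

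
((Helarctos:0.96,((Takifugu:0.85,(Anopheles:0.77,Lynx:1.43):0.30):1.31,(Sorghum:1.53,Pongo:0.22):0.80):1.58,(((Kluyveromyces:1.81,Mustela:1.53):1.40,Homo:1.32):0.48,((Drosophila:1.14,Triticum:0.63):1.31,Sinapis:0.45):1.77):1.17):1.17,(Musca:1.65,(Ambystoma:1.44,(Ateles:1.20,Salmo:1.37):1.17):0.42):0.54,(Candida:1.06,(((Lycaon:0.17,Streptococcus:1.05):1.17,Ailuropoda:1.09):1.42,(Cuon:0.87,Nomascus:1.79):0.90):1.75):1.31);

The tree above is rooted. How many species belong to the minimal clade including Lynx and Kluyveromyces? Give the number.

12

The MRCA of Lynx and Kluyveromyces is the node subtending (Helarctos,((Takifugu,(Anopheles,Lynx)),(Sorghum,Pongo)),(((Kluyveromyces,Mustela),Homo),((Drosophila,Triticum),Sinapis))).
That clade contains 12 terminal taxa: Anopheles, Drosophila, Helarctos, Homo, Kluyveromyces, Lynx, Mustela, Pongo, Sinapis, Sorghum, Takifugu, Triticum.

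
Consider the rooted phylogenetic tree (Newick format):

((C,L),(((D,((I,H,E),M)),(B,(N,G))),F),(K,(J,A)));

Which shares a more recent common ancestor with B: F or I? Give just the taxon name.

I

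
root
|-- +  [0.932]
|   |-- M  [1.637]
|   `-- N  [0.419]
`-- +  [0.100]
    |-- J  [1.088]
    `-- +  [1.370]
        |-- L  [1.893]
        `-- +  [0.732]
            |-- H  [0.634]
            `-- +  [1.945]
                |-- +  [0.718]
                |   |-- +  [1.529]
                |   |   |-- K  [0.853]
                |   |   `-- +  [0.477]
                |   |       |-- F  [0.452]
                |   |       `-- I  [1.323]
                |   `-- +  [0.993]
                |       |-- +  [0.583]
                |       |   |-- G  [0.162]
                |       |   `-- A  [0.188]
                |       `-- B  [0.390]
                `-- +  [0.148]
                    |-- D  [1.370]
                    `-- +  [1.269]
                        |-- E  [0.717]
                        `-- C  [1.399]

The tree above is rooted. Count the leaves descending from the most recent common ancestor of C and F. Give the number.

9

The MRCA of C and F is the node subtending (((K,(F,I)),((G,A),B)),(D,(E,C))).
That clade contains 9 terminal taxa: A, B, C, D, E, F, G, I, K.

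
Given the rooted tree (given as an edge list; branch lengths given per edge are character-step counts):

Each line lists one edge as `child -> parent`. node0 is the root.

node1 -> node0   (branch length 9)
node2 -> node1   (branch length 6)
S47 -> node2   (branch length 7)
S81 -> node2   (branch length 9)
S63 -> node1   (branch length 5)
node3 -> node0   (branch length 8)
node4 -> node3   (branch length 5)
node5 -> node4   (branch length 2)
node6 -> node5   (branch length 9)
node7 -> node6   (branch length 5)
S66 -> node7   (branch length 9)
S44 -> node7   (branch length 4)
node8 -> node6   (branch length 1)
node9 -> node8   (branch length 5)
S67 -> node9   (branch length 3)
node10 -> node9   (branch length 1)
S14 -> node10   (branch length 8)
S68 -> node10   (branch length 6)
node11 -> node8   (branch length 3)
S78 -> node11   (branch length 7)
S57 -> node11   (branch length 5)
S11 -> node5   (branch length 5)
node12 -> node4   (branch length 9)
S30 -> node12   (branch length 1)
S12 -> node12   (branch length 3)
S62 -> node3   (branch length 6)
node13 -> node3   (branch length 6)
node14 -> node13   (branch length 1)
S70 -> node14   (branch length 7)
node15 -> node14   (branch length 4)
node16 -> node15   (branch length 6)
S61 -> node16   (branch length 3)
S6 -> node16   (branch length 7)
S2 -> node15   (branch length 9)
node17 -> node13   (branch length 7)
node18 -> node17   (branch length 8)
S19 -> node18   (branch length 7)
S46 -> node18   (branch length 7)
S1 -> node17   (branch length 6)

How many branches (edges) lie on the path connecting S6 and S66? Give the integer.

The MRCA of S6 and S66 is the node subtending (((((S66,S44),((S67,(S14,S68)),(S78,S57))),S11),(S30,S12)),S62,((S70,((S61,S6),S2)),((S19,S46),S1))).
From S6 up to that node: 5 branches. From S66 up to the same node: 5 branches. Total: 5 + 5 = 10.

10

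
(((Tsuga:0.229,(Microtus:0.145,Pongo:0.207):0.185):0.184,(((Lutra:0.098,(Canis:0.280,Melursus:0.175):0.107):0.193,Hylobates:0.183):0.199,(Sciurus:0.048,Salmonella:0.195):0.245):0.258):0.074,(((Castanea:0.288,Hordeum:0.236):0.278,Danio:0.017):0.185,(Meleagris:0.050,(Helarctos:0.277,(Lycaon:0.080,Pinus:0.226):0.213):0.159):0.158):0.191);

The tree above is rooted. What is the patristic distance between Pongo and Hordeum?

1.540

The path runs Pongo → … → MRCA → … → Hordeum; the MRCA is the root of the tree.
Branch lengths along that path: 0.207 + 0.185 + 0.184 + 0.074 + 0.191 + 0.185 + 0.278 + 0.236 = 1.540.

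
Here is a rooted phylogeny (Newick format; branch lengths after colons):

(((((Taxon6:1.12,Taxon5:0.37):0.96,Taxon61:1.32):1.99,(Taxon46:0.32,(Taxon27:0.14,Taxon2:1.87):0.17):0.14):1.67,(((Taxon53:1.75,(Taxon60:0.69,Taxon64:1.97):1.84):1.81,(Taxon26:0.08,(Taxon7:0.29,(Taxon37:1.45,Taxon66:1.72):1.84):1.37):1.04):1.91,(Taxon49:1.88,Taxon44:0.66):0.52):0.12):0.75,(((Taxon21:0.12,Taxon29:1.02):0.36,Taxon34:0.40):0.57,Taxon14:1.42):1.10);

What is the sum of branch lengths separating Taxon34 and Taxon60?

The path runs Taxon34 → … → MRCA → … → Taxon60; the MRCA is the root of the tree.
Branch lengths along that path: 0.40 + 0.57 + 1.10 + 0.75 + 0.12 + 1.91 + 1.81 + 1.84 + 0.69 = 9.19.

9.19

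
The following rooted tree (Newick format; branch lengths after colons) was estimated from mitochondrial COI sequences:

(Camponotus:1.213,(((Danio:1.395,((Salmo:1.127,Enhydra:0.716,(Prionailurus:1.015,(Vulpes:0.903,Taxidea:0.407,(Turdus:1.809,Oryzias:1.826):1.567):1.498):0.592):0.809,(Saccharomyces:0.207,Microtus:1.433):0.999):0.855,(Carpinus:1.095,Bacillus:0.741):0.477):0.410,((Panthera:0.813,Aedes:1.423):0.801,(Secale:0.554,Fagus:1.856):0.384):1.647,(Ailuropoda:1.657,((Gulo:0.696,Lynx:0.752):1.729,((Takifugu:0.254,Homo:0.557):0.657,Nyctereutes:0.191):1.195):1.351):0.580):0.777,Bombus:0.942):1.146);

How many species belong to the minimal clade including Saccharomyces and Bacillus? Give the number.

12

The MRCA of Saccharomyces and Bacillus is the node subtending (Danio,((Salmo,Enhydra,(Prionailurus,(Vulpes,Taxidea,(Turdus,Oryzias)))),(Saccharomyces,Microtus)),(Carpinus,Bacillus)).
That clade contains 12 terminal taxa: Bacillus, Carpinus, Danio, Enhydra, Microtus, Oryzias, Prionailurus, Saccharomyces, Salmo, Taxidea, Turdus, Vulpes.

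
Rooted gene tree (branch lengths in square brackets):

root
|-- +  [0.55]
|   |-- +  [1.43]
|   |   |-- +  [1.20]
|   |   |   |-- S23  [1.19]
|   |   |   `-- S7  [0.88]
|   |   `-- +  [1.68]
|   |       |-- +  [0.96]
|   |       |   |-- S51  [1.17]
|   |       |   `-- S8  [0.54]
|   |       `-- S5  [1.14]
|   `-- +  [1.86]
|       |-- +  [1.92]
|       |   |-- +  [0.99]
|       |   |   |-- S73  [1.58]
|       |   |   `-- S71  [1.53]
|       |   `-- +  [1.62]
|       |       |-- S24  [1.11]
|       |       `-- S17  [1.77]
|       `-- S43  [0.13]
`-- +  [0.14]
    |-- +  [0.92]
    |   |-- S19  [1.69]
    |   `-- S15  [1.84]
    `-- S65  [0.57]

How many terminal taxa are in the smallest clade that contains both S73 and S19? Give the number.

The MRCA of S73 and S19 is the root, so the clade is the entire tree.
That clade contains 13 terminal taxa: S15, S17, S19, S23, S24, S43, S5, S51, S65, S7, S71, S73, S8.

13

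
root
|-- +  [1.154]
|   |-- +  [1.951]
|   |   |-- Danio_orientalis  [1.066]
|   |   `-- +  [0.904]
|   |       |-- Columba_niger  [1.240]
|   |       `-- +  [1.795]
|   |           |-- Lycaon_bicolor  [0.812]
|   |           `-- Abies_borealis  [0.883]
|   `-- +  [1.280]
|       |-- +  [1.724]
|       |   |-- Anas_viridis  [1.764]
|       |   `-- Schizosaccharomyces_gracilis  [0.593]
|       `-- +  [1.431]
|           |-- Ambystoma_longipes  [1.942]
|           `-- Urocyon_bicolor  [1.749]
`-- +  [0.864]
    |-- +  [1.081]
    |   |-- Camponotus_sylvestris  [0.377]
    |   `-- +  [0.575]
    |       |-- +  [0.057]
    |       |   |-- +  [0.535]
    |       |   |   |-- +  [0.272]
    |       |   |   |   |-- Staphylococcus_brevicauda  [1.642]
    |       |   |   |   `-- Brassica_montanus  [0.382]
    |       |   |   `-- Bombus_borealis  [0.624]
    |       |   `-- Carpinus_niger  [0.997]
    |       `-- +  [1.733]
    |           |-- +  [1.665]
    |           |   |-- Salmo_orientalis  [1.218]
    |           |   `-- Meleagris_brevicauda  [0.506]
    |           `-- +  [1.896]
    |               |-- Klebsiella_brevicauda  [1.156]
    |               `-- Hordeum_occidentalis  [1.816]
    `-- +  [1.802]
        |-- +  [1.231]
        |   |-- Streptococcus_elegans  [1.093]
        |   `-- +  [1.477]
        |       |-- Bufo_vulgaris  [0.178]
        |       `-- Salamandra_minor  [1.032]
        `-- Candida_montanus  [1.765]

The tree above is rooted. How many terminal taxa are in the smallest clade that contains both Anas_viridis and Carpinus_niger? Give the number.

The MRCA of Anas_viridis and Carpinus_niger is the root, so the clade is the entire tree.
That clade contains 21 terminal taxa: Abies_borealis, Ambystoma_longipes, Anas_viridis, Bombus_borealis, Brassica_montanus, Bufo_vulgaris, Camponotus_sylvestris, Candida_montanus, Carpinus_niger, Columba_niger, Danio_orientalis, Hordeum_occidentalis, Klebsiella_brevicauda, Lycaon_bicolor, Meleagris_brevicauda, Salamandra_minor, Salmo_orientalis, Schizosaccharomyces_gracilis, Staphylococcus_brevicauda, Streptococcus_elegans, Urocyon_bicolor.

21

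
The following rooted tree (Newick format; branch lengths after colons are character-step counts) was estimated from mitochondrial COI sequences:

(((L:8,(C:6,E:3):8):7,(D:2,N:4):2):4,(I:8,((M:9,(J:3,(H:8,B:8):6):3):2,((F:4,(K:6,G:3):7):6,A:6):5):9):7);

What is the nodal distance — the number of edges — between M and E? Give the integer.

The MRCA of M and E is the root of the tree.
From M up to that node: 4 branches. From E up to the same node: 4 branches. Total: 4 + 4 = 8.

8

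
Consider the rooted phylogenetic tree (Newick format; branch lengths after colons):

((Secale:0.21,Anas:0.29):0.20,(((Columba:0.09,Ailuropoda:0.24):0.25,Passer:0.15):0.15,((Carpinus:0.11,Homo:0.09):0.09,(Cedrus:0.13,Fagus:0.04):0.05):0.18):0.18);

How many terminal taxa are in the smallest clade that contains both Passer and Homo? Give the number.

The MRCA of Passer and Homo is the node subtending (((Columba,Ailuropoda),Passer),((Carpinus,Homo),(Cedrus,Fagus))).
That clade contains 7 terminal taxa: Ailuropoda, Carpinus, Cedrus, Columba, Fagus, Homo, Passer.

7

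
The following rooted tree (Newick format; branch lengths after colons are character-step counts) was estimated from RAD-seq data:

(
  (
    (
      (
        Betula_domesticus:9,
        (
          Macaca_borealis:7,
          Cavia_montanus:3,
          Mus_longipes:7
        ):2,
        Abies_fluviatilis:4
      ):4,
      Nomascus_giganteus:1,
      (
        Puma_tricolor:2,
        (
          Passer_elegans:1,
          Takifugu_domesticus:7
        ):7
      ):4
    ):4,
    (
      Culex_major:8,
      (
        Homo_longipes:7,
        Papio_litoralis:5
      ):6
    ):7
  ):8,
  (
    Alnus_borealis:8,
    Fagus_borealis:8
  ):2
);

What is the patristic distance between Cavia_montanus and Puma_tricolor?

15

The path runs Cavia_montanus → … → MRCA → … → Puma_tricolor; the MRCA is the node subtending ((Betula_domesticus,(Macaca_borealis,Cavia_montanus,Mus_longipes),Abies_fluviatilis),Nomascus_giganteus,(Puma_tricolor,(Passer_elegans,Takifugu_domesticus))).
Branch lengths along that path: 3 + 2 + 4 + 4 + 2 = 15.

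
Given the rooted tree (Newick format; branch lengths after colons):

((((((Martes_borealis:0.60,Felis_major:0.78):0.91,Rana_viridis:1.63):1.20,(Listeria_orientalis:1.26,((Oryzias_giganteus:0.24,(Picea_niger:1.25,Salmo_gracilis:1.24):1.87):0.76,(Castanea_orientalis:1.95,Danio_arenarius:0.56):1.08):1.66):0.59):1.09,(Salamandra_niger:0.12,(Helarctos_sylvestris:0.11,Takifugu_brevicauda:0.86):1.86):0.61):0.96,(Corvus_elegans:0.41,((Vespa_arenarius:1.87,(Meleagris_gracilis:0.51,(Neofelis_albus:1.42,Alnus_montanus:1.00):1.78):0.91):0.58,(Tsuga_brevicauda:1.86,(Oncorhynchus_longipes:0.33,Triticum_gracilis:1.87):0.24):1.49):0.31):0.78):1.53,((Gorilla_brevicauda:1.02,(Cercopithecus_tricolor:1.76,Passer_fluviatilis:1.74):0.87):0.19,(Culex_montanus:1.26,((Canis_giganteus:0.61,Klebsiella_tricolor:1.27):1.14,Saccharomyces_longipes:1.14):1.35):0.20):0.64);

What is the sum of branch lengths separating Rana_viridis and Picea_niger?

8.96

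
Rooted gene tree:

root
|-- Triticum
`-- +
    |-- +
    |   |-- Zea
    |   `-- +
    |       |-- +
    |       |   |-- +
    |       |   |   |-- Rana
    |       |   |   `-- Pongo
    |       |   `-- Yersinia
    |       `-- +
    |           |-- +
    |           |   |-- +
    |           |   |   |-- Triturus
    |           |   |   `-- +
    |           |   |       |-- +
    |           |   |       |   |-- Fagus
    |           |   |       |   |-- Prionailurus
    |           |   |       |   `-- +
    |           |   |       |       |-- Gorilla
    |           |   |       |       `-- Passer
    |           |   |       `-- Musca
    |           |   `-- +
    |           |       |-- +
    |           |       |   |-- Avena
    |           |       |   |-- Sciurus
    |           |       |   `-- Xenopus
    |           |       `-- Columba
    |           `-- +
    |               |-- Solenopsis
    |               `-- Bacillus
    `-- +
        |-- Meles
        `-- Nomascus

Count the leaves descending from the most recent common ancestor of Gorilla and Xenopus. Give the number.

10

The MRCA of Gorilla and Xenopus is the node subtending ((Triturus,((Fagus,Prionailurus,(Gorilla,Passer)),Musca)),((Avena,Sciurus,Xenopus),Columba)).
That clade contains 10 terminal taxa: Avena, Columba, Fagus, Gorilla, Musca, Passer, Prionailurus, Sciurus, Triturus, Xenopus.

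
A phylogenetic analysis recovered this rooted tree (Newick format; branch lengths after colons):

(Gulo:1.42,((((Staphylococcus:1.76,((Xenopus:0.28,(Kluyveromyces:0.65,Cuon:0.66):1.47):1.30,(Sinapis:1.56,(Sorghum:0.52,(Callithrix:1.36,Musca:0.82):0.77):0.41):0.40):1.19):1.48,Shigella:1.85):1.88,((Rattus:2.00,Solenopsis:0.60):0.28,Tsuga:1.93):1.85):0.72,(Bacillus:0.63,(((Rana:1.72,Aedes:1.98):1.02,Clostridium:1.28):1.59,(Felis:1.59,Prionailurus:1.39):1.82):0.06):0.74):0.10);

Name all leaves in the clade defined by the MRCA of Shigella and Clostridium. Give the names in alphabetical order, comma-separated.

Aedes, Bacillus, Callithrix, Clostridium, Cuon, Felis, Kluyveromyces, Musca, Prionailurus, Rana, Rattus, Shigella, Sinapis, Solenopsis, Sorghum, Staphylococcus, Tsuga, Xenopus

Tracing Shigella: it sits inside ((Staphylococcus,((Xenopus,(Kluyveromyces,Cuon)),(Sinapis,(Sorghum,(Callithrix,Musca))))),Shigella).
Tracing Clostridium: it sits inside ((Rana,Aedes),Clostridium).
The smallest clade enclosing both is ((((Staphylococcus,((Xenopus,(Kluyveromyces,Cuon)),(Sinapis,(Sorghum,(Callithrix,Musca))))),Shigella),((Rattus,Solenopsis),Tsuga)),(Bacillus,(((Rana,Aedes),Clostridium),(Felis,Prionailurus)))); the answer is its 18 terminal taxa in alphabetical order.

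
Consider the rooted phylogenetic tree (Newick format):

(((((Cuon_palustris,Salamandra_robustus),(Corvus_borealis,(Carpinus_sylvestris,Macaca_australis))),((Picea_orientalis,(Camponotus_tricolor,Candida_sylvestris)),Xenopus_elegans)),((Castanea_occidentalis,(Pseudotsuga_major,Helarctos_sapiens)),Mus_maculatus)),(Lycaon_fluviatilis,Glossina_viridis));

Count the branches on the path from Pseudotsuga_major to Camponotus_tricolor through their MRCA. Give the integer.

9

The MRCA of Pseudotsuga_major and Camponotus_tricolor is the node subtending ((((Cuon_palustris,Salamandra_robustus),(Corvus_borealis,(Carpinus_sylvestris,Macaca_australis))),((Picea_orientalis,(Camponotus_tricolor,Candida_sylvestris)),Xenopus_elegans)),((Castanea_occidentalis,(Pseudotsuga_major,Helarctos_sapiens)),Mus_maculatus)).
From Pseudotsuga_major up to that node: 4 branches. From Camponotus_tricolor up to the same node: 5 branches. Total: 4 + 5 = 9.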